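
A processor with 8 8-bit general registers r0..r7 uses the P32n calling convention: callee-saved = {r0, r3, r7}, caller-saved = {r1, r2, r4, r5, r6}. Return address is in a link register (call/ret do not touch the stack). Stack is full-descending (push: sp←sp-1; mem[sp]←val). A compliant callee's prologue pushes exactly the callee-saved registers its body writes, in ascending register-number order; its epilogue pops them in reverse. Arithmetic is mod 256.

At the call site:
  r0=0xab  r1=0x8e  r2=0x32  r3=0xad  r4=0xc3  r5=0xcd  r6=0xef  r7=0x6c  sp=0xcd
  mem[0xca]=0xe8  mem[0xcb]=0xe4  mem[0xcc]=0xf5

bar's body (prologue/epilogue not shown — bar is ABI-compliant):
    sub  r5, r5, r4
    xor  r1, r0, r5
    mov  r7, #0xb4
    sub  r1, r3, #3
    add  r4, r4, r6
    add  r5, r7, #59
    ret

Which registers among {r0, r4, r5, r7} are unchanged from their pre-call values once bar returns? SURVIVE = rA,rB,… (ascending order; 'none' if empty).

prologue: push r7 -> mem[0xcc]=0x6c, sp=0xcc
body[0] sub  r5, r5, r4 -> r5=0x0a
body[1] xor  r1, r0, r5 -> r1=0xa1
body[2] mov  r7, #0xb4 -> r7=0xb4
body[3] sub  r1, r3, #3 -> r1=0xaa
body[4] add  r4, r4, r6 -> r4=0xb2
body[5] add  r5, r7, #59 -> r5=0xef
epilogue: pop r7=0x6c, sp=0xcd
r0: callee-saved, written=False
r4: caller-saved, written=True
r5: caller-saved, written=True
r7: callee-saved, written=True

SURVIVE = r0,r7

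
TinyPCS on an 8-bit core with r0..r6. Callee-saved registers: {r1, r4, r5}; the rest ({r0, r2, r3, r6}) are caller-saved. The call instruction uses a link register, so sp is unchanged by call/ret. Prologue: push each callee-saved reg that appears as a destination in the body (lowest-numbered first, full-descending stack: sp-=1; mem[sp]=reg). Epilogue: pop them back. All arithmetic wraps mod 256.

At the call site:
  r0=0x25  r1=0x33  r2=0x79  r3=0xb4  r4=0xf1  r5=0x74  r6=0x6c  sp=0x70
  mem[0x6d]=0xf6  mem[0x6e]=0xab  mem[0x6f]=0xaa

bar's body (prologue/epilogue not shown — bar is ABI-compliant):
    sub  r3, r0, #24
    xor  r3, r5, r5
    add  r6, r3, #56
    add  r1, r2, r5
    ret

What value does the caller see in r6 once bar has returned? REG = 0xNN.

prologue: push r1 -> mem[0x6f]=0x33, sp=0x6f
body[0] sub  r3, r0, #24 -> r3=0x0d
body[1] xor  r3, r5, r5 -> r3=0x00
body[2] add  r6, r3, #56 -> r6=0x38
body[3] add  r1, r2, r5 -> r1=0xed
epilogue: pop r1=0x33, sp=0x70
r6 is caller-saved -> body value

REG = 0x38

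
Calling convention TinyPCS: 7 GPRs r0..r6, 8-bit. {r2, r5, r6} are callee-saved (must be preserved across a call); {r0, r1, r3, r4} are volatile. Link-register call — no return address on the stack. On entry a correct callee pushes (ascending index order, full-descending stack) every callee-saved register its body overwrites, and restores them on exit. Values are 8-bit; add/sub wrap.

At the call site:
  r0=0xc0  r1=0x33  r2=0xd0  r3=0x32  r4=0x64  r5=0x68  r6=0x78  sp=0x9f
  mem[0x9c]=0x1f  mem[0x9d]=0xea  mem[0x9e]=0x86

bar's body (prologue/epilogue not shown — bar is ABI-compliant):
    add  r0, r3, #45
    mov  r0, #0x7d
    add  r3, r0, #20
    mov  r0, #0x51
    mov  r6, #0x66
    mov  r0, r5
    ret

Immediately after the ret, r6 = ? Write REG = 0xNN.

prologue: push r6 -> mem[0x9e]=0x78, sp=0x9e
body[0] add  r0, r3, #45 -> r0=0x5f
body[1] mov  r0, #0x7d -> r0=0x7d
body[2] add  r3, r0, #20 -> r3=0x91
body[3] mov  r0, #0x51 -> r0=0x51
body[4] mov  r6, #0x66 -> r6=0x66
body[5] mov  r0, r5 -> r0=0x68
epilogue: pop r6=0x78, sp=0x9f
r6 is callee-saved -> restored

REG = 0x78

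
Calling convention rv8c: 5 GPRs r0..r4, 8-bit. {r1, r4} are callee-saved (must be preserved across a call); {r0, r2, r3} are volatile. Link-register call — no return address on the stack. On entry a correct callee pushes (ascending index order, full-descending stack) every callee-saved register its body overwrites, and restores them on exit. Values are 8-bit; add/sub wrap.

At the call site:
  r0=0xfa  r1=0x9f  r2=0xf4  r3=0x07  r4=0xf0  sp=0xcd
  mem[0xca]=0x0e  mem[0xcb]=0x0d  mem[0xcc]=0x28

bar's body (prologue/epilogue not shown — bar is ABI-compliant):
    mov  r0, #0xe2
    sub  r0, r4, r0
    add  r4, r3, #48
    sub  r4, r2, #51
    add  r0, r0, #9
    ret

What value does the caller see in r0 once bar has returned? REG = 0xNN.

prologue: push r4 → mem[0xcc]=0xf0, sp=0xcc
body[0] mov  r0, #0xe2 → r0=0xe2
body[1] sub  r0, r4, r0 → r0=0x0e
body[2] add  r4, r3, #48 → r4=0x37
body[3] sub  r4, r2, #51 → r4=0xc1
body[4] add  r0, r0, #9 → r0=0x17
epilogue: pop r4=0xf0, sp=0xcd
r0 is caller-saved → body value

REG = 0x17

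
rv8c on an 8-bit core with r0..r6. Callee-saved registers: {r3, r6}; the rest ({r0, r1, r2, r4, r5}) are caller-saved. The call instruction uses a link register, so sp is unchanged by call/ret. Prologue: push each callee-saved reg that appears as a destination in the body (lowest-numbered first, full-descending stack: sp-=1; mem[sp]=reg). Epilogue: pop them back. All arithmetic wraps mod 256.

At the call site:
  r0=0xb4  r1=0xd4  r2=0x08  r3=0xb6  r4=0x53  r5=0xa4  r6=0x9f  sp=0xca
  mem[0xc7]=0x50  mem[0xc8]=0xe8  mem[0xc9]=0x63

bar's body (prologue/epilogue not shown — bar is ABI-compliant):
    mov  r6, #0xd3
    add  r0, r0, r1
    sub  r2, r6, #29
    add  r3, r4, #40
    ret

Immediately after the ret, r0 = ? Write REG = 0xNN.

REG = 0x88

prologue: push r3 → mem[0xc9]=0xb6, sp=0xc9
prologue: push r6 → mem[0xc8]=0x9f, sp=0xc8
body[0] mov  r6, #0xd3 → r6=0xd3
body[1] add  r0, r0, r1 → r0=0x88
body[2] sub  r2, r6, #29 → r2=0xb6
body[3] add  r3, r4, #40 → r3=0x7b
epilogue: pop r6=0x9f, sp=0xc9
epilogue: pop r3=0xb6, sp=0xca
r0 is caller-saved → body value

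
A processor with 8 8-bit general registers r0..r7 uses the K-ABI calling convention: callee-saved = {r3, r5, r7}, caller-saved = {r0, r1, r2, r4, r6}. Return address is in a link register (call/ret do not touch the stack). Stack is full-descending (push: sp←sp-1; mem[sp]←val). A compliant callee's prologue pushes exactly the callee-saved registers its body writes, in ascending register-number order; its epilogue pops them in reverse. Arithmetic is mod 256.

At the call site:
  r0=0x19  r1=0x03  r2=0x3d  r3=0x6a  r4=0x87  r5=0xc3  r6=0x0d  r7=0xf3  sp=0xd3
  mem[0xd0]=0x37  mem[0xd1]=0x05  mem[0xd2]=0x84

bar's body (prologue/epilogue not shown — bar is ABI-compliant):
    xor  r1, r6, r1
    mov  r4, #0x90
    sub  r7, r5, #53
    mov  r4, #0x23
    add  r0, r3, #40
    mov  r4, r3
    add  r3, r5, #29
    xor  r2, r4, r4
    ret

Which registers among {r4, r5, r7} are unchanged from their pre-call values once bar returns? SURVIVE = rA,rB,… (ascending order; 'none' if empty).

SURVIVE = r5,r7

prologue: push r3 -> mem[0xd2]=0x6a, sp=0xd2
prologue: push r7 -> mem[0xd1]=0xf3, sp=0xd1
body[0] xor  r1, r6, r1 -> r1=0x0e
body[1] mov  r4, #0x90 -> r4=0x90
body[2] sub  r7, r5, #53 -> r7=0x8e
body[3] mov  r4, #0x23 -> r4=0x23
body[4] add  r0, r3, #40 -> r0=0x92
body[5] mov  r4, r3 -> r4=0x6a
body[6] add  r3, r5, #29 -> r3=0xe0
body[7] xor  r2, r4, r4 -> r2=0x00
epilogue: pop r7=0xf3, sp=0xd2
epilogue: pop r3=0x6a, sp=0xd3
r4: caller-saved, written=True
r5: callee-saved, written=False
r7: callee-saved, written=True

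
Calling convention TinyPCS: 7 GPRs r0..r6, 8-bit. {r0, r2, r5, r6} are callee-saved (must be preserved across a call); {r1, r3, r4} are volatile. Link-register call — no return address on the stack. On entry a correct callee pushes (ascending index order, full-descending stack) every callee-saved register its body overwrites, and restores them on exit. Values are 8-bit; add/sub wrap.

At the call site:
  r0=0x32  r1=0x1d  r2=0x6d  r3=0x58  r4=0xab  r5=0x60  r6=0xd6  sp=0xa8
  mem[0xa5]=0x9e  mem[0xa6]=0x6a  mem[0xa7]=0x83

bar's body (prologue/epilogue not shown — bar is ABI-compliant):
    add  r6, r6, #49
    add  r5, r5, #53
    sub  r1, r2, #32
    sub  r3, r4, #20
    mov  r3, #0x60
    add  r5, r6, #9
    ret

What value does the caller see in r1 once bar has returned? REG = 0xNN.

REG = 0x4d

prologue: push r5 → mem[0xa7]=0x60, sp=0xa7
prologue: push r6 → mem[0xa6]=0xd6, sp=0xa6
body[0] add  r6, r6, #49 → r6=0x07
body[1] add  r5, r5, #53 → r5=0x95
body[2] sub  r1, r2, #32 → r1=0x4d
body[3] sub  r3, r4, #20 → r3=0x97
body[4] mov  r3, #0x60 → r3=0x60
body[5] add  r5, r6, #9 → r5=0x10
epilogue: pop r6=0xd6, sp=0xa7
epilogue: pop r5=0x60, sp=0xa8
r1 is caller-saved → body value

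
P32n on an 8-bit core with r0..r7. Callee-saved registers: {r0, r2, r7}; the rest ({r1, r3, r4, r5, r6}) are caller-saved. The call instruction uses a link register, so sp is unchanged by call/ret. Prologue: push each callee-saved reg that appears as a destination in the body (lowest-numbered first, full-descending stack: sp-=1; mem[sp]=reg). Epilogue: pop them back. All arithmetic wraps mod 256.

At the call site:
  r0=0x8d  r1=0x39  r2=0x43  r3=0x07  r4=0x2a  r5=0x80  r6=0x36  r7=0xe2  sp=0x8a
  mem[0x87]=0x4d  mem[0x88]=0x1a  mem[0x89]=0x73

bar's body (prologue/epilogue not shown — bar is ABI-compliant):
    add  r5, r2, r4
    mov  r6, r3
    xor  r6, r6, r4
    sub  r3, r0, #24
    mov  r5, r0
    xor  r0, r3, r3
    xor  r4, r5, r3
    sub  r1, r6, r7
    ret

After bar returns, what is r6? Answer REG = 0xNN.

REG = 0x2d

prologue: push r0 → mem[0x89]=0x8d, sp=0x89
body[0] add  r5, r2, r4 → r5=0x6d
body[1] mov  r6, r3 → r6=0x07
body[2] xor  r6, r6, r4 → r6=0x2d
body[3] sub  r3, r0, #24 → r3=0x75
body[4] mov  r5, r0 → r5=0x8d
body[5] xor  r0, r3, r3 → r0=0x00
body[6] xor  r4, r5, r3 → r4=0xf8
body[7] sub  r1, r6, r7 → r1=0x4b
epilogue: pop r0=0x8d, sp=0x8a
r6 is caller-saved → body value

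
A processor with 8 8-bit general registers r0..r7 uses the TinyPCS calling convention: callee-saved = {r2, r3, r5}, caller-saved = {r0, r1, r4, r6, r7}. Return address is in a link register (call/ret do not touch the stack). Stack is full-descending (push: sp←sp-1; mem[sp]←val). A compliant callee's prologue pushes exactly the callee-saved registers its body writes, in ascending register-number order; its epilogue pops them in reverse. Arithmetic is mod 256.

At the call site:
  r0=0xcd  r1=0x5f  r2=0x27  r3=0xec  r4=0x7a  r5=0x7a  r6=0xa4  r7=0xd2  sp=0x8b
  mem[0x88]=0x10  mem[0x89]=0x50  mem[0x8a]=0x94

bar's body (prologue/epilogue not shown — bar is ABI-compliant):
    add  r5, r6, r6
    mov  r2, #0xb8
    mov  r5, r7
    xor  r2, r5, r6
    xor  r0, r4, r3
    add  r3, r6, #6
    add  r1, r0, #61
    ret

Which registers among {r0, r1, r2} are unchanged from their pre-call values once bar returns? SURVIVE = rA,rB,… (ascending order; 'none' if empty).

SURVIVE = r2

prologue: push r2 → mem[0x8a]=0x27, sp=0x8a
prologue: push r3 → mem[0x89]=0xec, sp=0x89
prologue: push r5 → mem[0x88]=0x7a, sp=0x88
body[0] add  r5, r6, r6 → r5=0x48
body[1] mov  r2, #0xb8 → r2=0xb8
body[2] mov  r5, r7 → r5=0xd2
body[3] xor  r2, r5, r6 → r2=0x76
body[4] xor  r0, r4, r3 → r0=0x96
body[5] add  r3, r6, #6 → r3=0xaa
body[6] add  r1, r0, #61 → r1=0xd3
epilogue: pop r5=0x7a, sp=0x89
epilogue: pop r3=0xec, sp=0x8a
epilogue: pop r2=0x27, sp=0x8b
r0: caller-saved, written=True
r1: caller-saved, written=True
r2: callee-saved, written=True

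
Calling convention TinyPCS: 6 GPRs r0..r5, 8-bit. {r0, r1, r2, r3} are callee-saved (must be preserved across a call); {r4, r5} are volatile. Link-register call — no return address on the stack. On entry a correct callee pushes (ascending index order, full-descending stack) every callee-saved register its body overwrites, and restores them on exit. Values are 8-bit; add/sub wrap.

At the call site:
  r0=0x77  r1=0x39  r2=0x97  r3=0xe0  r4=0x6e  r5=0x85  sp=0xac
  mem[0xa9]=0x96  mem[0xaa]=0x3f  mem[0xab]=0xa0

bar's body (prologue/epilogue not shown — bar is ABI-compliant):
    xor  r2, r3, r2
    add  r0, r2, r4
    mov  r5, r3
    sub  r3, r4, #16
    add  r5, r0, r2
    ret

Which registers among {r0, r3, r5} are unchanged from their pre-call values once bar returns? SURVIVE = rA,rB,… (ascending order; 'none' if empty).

SURVIVE = r0,r3

prologue: push r0 -> mem[0xab]=0x77, sp=0xab
prologue: push r2 -> mem[0xaa]=0x97, sp=0xaa
prologue: push r3 -> mem[0xa9]=0xe0, sp=0xa9
body[0] xor  r2, r3, r2 -> r2=0x77
body[1] add  r0, r2, r4 -> r0=0xe5
body[2] mov  r5, r3 -> r5=0xe0
body[3] sub  r3, r4, #16 -> r3=0x5e
body[4] add  r5, r0, r2 -> r5=0x5c
epilogue: pop r3=0xe0, sp=0xaa
epilogue: pop r2=0x97, sp=0xab
epilogue: pop r0=0x77, sp=0xac
r0: callee-saved, written=True
r3: callee-saved, written=True
r5: caller-saved, written=True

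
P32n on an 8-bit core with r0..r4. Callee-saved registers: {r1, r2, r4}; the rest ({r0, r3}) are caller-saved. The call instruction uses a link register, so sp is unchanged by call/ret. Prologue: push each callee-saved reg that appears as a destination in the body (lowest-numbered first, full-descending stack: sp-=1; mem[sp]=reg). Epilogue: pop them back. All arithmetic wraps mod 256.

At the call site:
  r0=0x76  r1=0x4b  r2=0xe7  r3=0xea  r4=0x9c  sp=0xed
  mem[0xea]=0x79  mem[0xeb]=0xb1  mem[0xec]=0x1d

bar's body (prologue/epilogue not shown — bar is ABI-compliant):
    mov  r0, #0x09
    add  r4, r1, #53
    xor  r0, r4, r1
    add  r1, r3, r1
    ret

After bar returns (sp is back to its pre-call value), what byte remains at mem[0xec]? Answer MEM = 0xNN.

prologue: push r1 → mem[0xec]=0x4b, sp=0xec
prologue: push r4 → mem[0xeb]=0x9c, sp=0xeb
body[0] mov  r0, #0x09 → r0=0x09
body[1] add  r4, r1, #53 → r4=0x80
body[2] xor  r0, r4, r1 → r0=0xcb
body[3] add  r1, r3, r1 → r1=0x35
epilogue: pop r4=0x9c, sp=0xec
epilogue: pop r1=0x4b, sp=0xed
prologue pushed ['r1', 'r4'] at ['0xec', '0xeb']

MEM = 0x4b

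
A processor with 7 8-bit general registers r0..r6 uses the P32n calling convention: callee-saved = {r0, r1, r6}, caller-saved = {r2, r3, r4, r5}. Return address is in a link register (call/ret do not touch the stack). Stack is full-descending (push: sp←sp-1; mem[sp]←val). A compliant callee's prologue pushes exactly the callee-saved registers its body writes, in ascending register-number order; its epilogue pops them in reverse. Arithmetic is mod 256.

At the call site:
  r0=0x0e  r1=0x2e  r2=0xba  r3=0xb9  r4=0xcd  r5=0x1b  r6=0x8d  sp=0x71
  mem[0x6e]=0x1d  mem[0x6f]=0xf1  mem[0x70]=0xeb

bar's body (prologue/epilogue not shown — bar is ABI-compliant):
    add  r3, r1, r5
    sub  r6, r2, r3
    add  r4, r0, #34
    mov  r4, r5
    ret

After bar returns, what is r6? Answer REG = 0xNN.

REG = 0x8d

prologue: push r6 -> mem[0x70]=0x8d, sp=0x70
body[0] add  r3, r1, r5 -> r3=0x49
body[1] sub  r6, r2, r3 -> r6=0x71
body[2] add  r4, r0, #34 -> r4=0x30
body[3] mov  r4, r5 -> r4=0x1b
epilogue: pop r6=0x8d, sp=0x71
r6 is callee-saved -> restored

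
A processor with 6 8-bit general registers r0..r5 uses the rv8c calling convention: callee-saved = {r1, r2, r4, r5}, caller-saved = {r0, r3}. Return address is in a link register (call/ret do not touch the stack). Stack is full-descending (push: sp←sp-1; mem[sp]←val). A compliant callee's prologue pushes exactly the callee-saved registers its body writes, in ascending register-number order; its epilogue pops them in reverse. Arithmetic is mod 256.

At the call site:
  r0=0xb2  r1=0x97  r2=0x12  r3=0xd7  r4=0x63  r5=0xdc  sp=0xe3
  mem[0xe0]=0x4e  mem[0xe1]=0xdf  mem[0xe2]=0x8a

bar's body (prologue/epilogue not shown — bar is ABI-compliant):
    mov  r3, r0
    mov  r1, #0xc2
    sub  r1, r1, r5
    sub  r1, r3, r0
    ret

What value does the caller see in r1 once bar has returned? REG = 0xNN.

REG = 0x97

prologue: push r1 -> mem[0xe2]=0x97, sp=0xe2
body[0] mov  r3, r0 -> r3=0xb2
body[1] mov  r1, #0xc2 -> r1=0xc2
body[2] sub  r1, r1, r5 -> r1=0xe6
body[3] sub  r1, r3, r0 -> r1=0x00
epilogue: pop r1=0x97, sp=0xe3
r1 is callee-saved -> restored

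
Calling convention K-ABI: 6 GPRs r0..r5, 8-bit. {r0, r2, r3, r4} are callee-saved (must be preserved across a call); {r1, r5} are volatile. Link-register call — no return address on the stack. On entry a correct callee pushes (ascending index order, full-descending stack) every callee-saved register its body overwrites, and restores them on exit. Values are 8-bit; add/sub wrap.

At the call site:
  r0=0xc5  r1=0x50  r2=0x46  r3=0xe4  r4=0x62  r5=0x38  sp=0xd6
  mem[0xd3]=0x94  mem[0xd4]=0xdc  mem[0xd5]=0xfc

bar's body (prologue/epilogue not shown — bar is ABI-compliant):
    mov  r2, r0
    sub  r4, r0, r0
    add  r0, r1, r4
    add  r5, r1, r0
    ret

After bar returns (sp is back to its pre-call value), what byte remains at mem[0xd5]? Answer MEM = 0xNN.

prologue: push r0 → mem[0xd5]=0xc5, sp=0xd5
prologue: push r2 → mem[0xd4]=0x46, sp=0xd4
prologue: push r4 → mem[0xd3]=0x62, sp=0xd3
body[0] mov  r2, r0 → r2=0xc5
body[1] sub  r4, r0, r0 → r4=0x00
body[2] add  r0, r1, r4 → r0=0x50
body[3] add  r5, r1, r0 → r5=0xa0
epilogue: pop r4=0x62, sp=0xd4
epilogue: pop r2=0x46, sp=0xd5
epilogue: pop r0=0xc5, sp=0xd6
prologue pushed ['r0', 'r2', 'r4'] at ['0xd5', '0xd4', '0xd3']

MEM = 0xc5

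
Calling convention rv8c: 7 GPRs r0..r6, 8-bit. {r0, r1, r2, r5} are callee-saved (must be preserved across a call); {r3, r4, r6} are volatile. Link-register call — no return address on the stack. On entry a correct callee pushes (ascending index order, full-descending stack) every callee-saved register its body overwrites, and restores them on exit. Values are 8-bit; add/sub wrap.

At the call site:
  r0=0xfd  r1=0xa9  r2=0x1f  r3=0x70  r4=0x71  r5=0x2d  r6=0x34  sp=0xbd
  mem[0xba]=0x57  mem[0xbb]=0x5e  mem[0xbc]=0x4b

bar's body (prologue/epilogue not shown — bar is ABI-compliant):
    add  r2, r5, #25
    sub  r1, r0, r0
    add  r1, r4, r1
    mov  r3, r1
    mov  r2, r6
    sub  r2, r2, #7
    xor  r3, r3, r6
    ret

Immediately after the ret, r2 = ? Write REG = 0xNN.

prologue: push r1 -> mem[0xbc]=0xa9, sp=0xbc
prologue: push r2 -> mem[0xbb]=0x1f, sp=0xbb
body[0] add  r2, r5, #25 -> r2=0x46
body[1] sub  r1, r0, r0 -> r1=0x00
body[2] add  r1, r4, r1 -> r1=0x71
body[3] mov  r3, r1 -> r3=0x71
body[4] mov  r2, r6 -> r2=0x34
body[5] sub  r2, r2, #7 -> r2=0x2d
body[6] xor  r3, r3, r6 -> r3=0x45
epilogue: pop r2=0x1f, sp=0xbc
epilogue: pop r1=0xa9, sp=0xbd
r2 is callee-saved -> restored

REG = 0x1f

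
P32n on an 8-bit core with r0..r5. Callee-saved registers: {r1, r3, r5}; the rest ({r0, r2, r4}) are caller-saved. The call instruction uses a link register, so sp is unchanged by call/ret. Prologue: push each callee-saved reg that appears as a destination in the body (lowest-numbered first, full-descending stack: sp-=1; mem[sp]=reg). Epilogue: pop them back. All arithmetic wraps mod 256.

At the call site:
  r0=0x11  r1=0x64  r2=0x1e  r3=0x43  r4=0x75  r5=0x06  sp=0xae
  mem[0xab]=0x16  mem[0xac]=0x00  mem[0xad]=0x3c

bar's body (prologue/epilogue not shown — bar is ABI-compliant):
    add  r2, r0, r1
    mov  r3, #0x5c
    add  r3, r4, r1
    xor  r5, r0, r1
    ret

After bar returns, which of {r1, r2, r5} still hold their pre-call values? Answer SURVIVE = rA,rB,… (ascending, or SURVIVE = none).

SURVIVE = r1,r5

prologue: push r3 → mem[0xad]=0x43, sp=0xad
prologue: push r5 → mem[0xac]=0x06, sp=0xac
body[0] add  r2, r0, r1 → r2=0x75
body[1] mov  r3, #0x5c → r3=0x5c
body[2] add  r3, r4, r1 → r3=0xd9
body[3] xor  r5, r0, r1 → r5=0x75
epilogue: pop r5=0x06, sp=0xad
epilogue: pop r3=0x43, sp=0xae
r1: callee-saved, written=False
r2: caller-saved, written=True
r5: callee-saved, written=True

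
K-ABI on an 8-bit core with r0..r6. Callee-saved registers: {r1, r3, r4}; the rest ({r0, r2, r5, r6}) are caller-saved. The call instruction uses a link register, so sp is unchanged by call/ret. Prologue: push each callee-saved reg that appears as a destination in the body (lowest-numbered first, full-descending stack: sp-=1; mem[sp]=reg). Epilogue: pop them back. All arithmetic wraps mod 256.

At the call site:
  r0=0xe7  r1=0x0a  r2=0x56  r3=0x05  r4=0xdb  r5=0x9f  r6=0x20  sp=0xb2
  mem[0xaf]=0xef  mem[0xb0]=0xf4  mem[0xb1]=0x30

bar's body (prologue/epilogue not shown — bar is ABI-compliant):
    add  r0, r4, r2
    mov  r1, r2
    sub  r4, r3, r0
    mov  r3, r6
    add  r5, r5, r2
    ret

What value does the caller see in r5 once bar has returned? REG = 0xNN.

prologue: push r1 -> mem[0xb1]=0x0a, sp=0xb1
prologue: push r3 -> mem[0xb0]=0x05, sp=0xb0
prologue: push r4 -> mem[0xaf]=0xdb, sp=0xaf
body[0] add  r0, r4, r2 -> r0=0x31
body[1] mov  r1, r2 -> r1=0x56
body[2] sub  r4, r3, r0 -> r4=0xd4
body[3] mov  r3, r6 -> r3=0x20
body[4] add  r5, r5, r2 -> r5=0xf5
epilogue: pop r4=0xdb, sp=0xb0
epilogue: pop r3=0x05, sp=0xb1
epilogue: pop r1=0x0a, sp=0xb2
r5 is caller-saved -> body value

REG = 0xf5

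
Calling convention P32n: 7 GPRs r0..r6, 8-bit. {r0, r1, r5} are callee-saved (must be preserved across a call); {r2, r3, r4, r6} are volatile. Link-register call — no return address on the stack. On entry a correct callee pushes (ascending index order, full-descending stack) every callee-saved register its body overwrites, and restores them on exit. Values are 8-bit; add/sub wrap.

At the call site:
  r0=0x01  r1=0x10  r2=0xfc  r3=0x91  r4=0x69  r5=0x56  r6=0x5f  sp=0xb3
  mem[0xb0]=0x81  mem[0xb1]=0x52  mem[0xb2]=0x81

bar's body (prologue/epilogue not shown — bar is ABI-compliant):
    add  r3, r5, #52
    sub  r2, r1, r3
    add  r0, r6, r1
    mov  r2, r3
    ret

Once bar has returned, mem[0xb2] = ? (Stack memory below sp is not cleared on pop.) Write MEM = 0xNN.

MEM = 0x01

prologue: push r0 -> mem[0xb2]=0x01, sp=0xb2
body[0] add  r3, r5, #52 -> r3=0x8a
body[1] sub  r2, r1, r3 -> r2=0x86
body[2] add  r0, r6, r1 -> r0=0x6f
body[3] mov  r2, r3 -> r2=0x8a
epilogue: pop r0=0x01, sp=0xb3
prologue pushed ['r0'] at ['0xb2']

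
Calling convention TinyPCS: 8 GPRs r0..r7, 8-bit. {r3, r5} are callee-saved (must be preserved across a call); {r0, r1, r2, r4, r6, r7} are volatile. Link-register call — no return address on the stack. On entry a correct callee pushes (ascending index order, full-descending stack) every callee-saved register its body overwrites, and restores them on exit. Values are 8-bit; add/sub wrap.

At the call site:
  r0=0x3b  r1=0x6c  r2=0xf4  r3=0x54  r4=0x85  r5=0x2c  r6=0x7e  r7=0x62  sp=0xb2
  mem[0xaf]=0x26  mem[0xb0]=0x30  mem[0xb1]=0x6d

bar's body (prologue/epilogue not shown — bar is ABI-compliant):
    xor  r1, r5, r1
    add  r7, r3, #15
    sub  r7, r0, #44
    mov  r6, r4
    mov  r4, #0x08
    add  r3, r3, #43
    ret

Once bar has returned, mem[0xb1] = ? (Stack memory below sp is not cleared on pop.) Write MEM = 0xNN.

prologue: push r3 → mem[0xb1]=0x54, sp=0xb1
body[0] xor  r1, r5, r1 → r1=0x40
body[1] add  r7, r3, #15 → r7=0x63
body[2] sub  r7, r0, #44 → r7=0x0f
body[3] mov  r6, r4 → r6=0x85
body[4] mov  r4, #0x08 → r4=0x08
body[5] add  r3, r3, #43 → r3=0x7f
epilogue: pop r3=0x54, sp=0xb2
prologue pushed ['r3'] at ['0xb1']

MEM = 0x54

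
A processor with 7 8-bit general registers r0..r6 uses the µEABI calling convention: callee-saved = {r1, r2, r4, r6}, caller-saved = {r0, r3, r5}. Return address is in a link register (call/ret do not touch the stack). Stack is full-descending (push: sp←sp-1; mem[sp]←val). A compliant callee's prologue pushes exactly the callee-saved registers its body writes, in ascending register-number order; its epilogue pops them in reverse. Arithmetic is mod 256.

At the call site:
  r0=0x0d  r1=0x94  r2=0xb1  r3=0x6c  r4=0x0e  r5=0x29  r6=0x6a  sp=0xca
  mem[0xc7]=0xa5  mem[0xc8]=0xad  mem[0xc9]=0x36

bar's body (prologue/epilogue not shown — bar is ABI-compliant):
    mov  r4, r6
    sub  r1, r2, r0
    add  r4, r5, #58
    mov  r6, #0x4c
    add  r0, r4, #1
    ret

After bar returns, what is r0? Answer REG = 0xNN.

REG = 0x64

prologue: push r1 → mem[0xc9]=0x94, sp=0xc9
prologue: push r4 → mem[0xc8]=0x0e, sp=0xc8
prologue: push r6 → mem[0xc7]=0x6a, sp=0xc7
body[0] mov  r4, r6 → r4=0x6a
body[1] sub  r1, r2, r0 → r1=0xa4
body[2] add  r4, r5, #58 → r4=0x63
body[3] mov  r6, #0x4c → r6=0x4c
body[4] add  r0, r4, #1 → r0=0x64
epilogue: pop r6=0x6a, sp=0xc8
epilogue: pop r4=0x0e, sp=0xc9
epilogue: pop r1=0x94, sp=0xca
r0 is caller-saved → body value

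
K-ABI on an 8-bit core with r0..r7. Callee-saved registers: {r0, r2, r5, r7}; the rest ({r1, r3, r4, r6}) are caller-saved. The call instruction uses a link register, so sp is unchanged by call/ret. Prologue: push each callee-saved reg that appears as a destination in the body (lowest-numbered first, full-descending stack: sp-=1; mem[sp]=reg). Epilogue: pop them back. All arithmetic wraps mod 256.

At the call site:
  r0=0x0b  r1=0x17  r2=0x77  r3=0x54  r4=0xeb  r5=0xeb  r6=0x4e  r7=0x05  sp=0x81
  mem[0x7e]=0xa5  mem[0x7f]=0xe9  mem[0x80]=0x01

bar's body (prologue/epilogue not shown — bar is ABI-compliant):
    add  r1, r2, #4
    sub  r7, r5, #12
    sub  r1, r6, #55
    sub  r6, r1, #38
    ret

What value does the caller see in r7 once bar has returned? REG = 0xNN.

REG = 0x05

prologue: push r7 -> mem[0x80]=0x05, sp=0x80
body[0] add  r1, r2, #4 -> r1=0x7b
body[1] sub  r7, r5, #12 -> r7=0xdf
body[2] sub  r1, r6, #55 -> r1=0x17
body[3] sub  r6, r1, #38 -> r6=0xf1
epilogue: pop r7=0x05, sp=0x81
r7 is callee-saved -> restored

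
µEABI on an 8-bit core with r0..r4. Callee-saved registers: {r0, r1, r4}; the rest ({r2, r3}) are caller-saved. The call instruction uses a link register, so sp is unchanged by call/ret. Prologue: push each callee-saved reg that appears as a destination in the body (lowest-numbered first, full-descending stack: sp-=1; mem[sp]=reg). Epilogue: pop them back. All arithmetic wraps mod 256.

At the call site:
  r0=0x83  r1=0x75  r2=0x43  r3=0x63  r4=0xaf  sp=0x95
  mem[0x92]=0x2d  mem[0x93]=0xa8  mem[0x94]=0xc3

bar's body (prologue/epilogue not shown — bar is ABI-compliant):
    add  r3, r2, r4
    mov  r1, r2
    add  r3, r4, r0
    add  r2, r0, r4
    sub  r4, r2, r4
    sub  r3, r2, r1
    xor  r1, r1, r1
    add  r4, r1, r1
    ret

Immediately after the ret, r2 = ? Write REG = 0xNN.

prologue: push r1 -> mem[0x94]=0x75, sp=0x94
prologue: push r4 -> mem[0x93]=0xaf, sp=0x93
body[0] add  r3, r2, r4 -> r3=0xf2
body[1] mov  r1, r2 -> r1=0x43
body[2] add  r3, r4, r0 -> r3=0x32
body[3] add  r2, r0, r4 -> r2=0x32
body[4] sub  r4, r2, r4 -> r4=0x83
body[5] sub  r3, r2, r1 -> r3=0xef
body[6] xor  r1, r1, r1 -> r1=0x00
body[7] add  r4, r1, r1 -> r4=0x00
epilogue: pop r4=0xaf, sp=0x94
epilogue: pop r1=0x75, sp=0x95
r2 is caller-saved -> body value

REG = 0x32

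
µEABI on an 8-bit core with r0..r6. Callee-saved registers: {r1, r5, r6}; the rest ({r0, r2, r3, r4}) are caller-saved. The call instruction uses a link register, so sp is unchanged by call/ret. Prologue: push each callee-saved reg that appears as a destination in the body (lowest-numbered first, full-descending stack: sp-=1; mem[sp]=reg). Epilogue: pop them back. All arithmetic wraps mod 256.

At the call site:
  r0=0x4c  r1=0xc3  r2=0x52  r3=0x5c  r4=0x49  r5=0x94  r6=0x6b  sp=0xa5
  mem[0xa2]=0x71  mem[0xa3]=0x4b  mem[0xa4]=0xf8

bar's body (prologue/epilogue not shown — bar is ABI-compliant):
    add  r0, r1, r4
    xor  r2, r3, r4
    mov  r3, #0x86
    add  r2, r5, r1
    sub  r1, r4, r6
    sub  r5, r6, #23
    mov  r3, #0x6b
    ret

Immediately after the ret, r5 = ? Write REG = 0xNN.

prologue: push r1 → mem[0xa4]=0xc3, sp=0xa4
prologue: push r5 → mem[0xa3]=0x94, sp=0xa3
body[0] add  r0, r1, r4 → r0=0x0c
body[1] xor  r2, r3, r4 → r2=0x15
body[2] mov  r3, #0x86 → r3=0x86
body[3] add  r2, r5, r1 → r2=0x57
body[4] sub  r1, r4, r6 → r1=0xde
body[5] sub  r5, r6, #23 → r5=0x54
body[6] mov  r3, #0x6b → r3=0x6b
epilogue: pop r5=0x94, sp=0xa4
epilogue: pop r1=0xc3, sp=0xa5
r5 is callee-saved → restored

REG = 0x94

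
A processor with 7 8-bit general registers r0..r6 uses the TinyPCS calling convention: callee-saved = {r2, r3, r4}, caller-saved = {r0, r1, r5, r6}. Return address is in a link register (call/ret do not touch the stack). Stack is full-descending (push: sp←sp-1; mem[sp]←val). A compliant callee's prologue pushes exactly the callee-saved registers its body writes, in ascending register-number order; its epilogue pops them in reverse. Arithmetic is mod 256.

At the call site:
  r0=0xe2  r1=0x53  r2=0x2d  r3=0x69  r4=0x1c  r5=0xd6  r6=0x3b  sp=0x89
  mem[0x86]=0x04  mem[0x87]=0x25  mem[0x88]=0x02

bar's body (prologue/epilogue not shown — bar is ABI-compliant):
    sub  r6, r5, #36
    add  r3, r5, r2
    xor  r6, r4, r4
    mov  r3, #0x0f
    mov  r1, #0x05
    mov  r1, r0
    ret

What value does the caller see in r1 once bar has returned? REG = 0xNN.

REG = 0xe2

prologue: push r3 → mem[0x88]=0x69, sp=0x88
body[0] sub  r6, r5, #36 → r6=0xb2
body[1] add  r3, r5, r2 → r3=0x03
body[2] xor  r6, r4, r4 → r6=0x00
body[3] mov  r3, #0x0f → r3=0x0f
body[4] mov  r1, #0x05 → r1=0x05
body[5] mov  r1, r0 → r1=0xe2
epilogue: pop r3=0x69, sp=0x89
r1 is caller-saved → body value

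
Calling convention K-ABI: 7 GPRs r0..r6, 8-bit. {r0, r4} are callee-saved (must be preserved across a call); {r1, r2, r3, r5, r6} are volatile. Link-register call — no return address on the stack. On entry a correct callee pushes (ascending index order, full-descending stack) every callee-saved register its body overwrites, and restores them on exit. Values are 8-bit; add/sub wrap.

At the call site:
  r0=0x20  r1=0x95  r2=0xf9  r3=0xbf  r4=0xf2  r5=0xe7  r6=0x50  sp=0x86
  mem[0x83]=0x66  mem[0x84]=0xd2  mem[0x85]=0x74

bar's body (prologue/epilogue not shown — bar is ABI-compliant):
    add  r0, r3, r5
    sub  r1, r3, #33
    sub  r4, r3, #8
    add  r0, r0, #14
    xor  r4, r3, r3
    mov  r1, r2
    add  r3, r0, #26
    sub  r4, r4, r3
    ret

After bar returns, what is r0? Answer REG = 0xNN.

prologue: push r0 → mem[0x85]=0x20, sp=0x85
prologue: push r4 → mem[0x84]=0xf2, sp=0x84
body[0] add  r0, r3, r5 → r0=0xa6
body[1] sub  r1, r3, #33 → r1=0x9e
body[2] sub  r4, r3, #8 → r4=0xb7
body[3] add  r0, r0, #14 → r0=0xb4
body[4] xor  r4, r3, r3 → r4=0x00
body[5] mov  r1, r2 → r1=0xf9
body[6] add  r3, r0, #26 → r3=0xce
body[7] sub  r4, r4, r3 → r4=0x32
epilogue: pop r4=0xf2, sp=0x85
epilogue: pop r0=0x20, sp=0x86
r0 is callee-saved → restored

REG = 0x20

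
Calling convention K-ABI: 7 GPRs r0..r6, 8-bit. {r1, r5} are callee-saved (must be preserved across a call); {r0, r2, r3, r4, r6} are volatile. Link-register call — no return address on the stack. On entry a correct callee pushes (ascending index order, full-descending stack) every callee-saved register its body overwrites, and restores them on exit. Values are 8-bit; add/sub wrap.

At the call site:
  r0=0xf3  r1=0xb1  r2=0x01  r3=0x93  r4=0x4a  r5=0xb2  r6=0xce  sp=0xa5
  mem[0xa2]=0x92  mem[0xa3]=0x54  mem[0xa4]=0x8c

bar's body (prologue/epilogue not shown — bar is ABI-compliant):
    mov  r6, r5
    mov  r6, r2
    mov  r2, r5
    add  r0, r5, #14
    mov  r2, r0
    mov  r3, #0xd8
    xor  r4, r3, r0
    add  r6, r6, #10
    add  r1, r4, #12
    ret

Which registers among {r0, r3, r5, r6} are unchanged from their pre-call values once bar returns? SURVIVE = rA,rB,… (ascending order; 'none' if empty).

prologue: push r1 → mem[0xa4]=0xb1, sp=0xa4
body[0] mov  r6, r5 → r6=0xb2
body[1] mov  r6, r2 → r6=0x01
body[2] mov  r2, r5 → r2=0xb2
body[3] add  r0, r5, #14 → r0=0xc0
body[4] mov  r2, r0 → r2=0xc0
body[5] mov  r3, #0xd8 → r3=0xd8
body[6] xor  r4, r3, r0 → r4=0x18
body[7] add  r6, r6, #10 → r6=0x0b
body[8] add  r1, r4, #12 → r1=0x24
epilogue: pop r1=0xb1, sp=0xa5
r0: caller-saved, written=True
r3: caller-saved, written=True
r5: callee-saved, written=False
r6: caller-saved, written=True

SURVIVE = r5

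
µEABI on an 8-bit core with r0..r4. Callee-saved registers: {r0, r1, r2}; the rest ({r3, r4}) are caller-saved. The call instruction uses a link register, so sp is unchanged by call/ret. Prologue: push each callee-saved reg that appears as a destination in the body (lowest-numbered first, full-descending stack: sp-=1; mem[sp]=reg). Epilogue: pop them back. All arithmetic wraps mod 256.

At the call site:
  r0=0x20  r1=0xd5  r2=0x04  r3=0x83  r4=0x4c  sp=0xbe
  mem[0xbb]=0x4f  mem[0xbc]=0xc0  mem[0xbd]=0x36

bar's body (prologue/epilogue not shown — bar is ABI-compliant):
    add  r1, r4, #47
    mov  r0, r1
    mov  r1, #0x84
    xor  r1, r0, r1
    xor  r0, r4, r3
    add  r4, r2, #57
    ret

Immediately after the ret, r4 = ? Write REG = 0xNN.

prologue: push r0 -> mem[0xbd]=0x20, sp=0xbd
prologue: push r1 -> mem[0xbc]=0xd5, sp=0xbc
body[0] add  r1, r4, #47 -> r1=0x7b
body[1] mov  r0, r1 -> r0=0x7b
body[2] mov  r1, #0x84 -> r1=0x84
body[3] xor  r1, r0, r1 -> r1=0xff
body[4] xor  r0, r4, r3 -> r0=0xcf
body[5] add  r4, r2, #57 -> r4=0x3d
epilogue: pop r1=0xd5, sp=0xbd
epilogue: pop r0=0x20, sp=0xbe
r4 is caller-saved -> body value

REG = 0x3d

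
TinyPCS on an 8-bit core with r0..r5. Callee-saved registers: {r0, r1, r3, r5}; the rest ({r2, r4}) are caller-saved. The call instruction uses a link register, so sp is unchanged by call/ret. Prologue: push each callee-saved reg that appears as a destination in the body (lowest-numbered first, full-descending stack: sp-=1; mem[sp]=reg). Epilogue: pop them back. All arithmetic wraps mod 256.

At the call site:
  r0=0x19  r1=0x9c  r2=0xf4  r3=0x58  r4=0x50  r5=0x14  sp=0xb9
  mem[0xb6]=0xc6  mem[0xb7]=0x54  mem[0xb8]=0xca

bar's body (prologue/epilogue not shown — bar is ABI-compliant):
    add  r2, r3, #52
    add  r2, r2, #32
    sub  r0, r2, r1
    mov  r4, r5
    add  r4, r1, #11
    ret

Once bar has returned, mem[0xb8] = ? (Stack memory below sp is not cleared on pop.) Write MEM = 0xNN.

MEM = 0x19

prologue: push r0 → mem[0xb8]=0x19, sp=0xb8
body[0] add  r2, r3, #52 → r2=0x8c
body[1] add  r2, r2, #32 → r2=0xac
body[2] sub  r0, r2, r1 → r0=0x10
body[3] mov  r4, r5 → r4=0x14
body[4] add  r4, r1, #11 → r4=0xa7
epilogue: pop r0=0x19, sp=0xb9
prologue pushed ['r0'] at ['0xb8']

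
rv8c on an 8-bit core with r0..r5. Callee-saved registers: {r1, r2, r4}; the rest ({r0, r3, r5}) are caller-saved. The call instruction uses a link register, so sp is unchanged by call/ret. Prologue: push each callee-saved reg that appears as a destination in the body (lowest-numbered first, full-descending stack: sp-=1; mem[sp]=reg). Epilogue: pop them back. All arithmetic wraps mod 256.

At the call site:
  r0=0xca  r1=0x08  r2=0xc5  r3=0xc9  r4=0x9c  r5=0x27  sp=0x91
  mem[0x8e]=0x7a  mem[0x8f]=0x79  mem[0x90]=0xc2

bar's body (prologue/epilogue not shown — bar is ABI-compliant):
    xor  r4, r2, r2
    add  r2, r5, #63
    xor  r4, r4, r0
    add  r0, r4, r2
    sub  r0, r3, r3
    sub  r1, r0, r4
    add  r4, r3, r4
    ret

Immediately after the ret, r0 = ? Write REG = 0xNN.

REG = 0x00

prologue: push r1 -> mem[0x90]=0x08, sp=0x90
prologue: push r2 -> mem[0x8f]=0xc5, sp=0x8f
prologue: push r4 -> mem[0x8e]=0x9c, sp=0x8e
body[0] xor  r4, r2, r2 -> r4=0x00
body[1] add  r2, r5, #63 -> r2=0x66
body[2] xor  r4, r4, r0 -> r4=0xca
body[3] add  r0, r4, r2 -> r0=0x30
body[4] sub  r0, r3, r3 -> r0=0x00
body[5] sub  r1, r0, r4 -> r1=0x36
body[6] add  r4, r3, r4 -> r4=0x93
epilogue: pop r4=0x9c, sp=0x8f
epilogue: pop r2=0xc5, sp=0x90
epilogue: pop r1=0x08, sp=0x91
r0 is caller-saved -> body value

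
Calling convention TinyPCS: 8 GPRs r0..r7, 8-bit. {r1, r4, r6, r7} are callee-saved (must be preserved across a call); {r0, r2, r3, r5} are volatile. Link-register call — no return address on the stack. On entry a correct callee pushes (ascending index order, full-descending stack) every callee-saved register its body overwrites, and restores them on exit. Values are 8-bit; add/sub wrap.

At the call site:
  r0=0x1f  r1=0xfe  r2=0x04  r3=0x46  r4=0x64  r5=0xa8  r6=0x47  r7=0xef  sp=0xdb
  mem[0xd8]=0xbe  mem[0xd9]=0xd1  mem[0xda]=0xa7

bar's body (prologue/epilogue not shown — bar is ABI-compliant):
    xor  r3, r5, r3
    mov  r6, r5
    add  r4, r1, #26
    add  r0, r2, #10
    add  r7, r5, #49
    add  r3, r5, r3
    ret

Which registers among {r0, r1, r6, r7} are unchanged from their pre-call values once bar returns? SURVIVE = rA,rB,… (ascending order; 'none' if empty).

SURVIVE = r1,r6,r7

prologue: push r4 → mem[0xda]=0x64, sp=0xda
prologue: push r6 → mem[0xd9]=0x47, sp=0xd9
prologue: push r7 → mem[0xd8]=0xef, sp=0xd8
body[0] xor  r3, r5, r3 → r3=0xee
body[1] mov  r6, r5 → r6=0xa8
body[2] add  r4, r1, #26 → r4=0x18
body[3] add  r0, r2, #10 → r0=0x0e
body[4] add  r7, r5, #49 → r7=0xd9
body[5] add  r3, r5, r3 → r3=0x96
epilogue: pop r7=0xef, sp=0xd9
epilogue: pop r6=0x47, sp=0xda
epilogue: pop r4=0x64, sp=0xdb
r0: caller-saved, written=True
r1: callee-saved, written=False
r6: callee-saved, written=True
r7: callee-saved, written=True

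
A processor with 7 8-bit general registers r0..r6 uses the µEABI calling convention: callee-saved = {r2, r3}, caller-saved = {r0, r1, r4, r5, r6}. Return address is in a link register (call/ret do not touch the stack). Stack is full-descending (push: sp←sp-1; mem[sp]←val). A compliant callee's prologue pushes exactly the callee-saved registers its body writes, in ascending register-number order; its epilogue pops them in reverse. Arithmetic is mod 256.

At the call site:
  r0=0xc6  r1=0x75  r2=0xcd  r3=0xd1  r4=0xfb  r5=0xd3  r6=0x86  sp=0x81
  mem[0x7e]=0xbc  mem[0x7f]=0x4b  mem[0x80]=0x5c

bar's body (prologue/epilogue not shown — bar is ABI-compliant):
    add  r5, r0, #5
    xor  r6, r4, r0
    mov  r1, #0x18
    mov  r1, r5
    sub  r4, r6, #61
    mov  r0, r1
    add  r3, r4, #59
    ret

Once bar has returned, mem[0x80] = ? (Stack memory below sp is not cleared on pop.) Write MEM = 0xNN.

prologue: push r3 -> mem[0x80]=0xd1, sp=0x80
body[0] add  r5, r0, #5 -> r5=0xcb
body[1] xor  r6, r4, r0 -> r6=0x3d
body[2] mov  r1, #0x18 -> r1=0x18
body[3] mov  r1, r5 -> r1=0xcb
body[4] sub  r4, r6, #61 -> r4=0x00
body[5] mov  r0, r1 -> r0=0xcb
body[6] add  r3, r4, #59 -> r3=0x3b
epilogue: pop r3=0xd1, sp=0x81
prologue pushed ['r3'] at ['0x80']

MEM = 0xd1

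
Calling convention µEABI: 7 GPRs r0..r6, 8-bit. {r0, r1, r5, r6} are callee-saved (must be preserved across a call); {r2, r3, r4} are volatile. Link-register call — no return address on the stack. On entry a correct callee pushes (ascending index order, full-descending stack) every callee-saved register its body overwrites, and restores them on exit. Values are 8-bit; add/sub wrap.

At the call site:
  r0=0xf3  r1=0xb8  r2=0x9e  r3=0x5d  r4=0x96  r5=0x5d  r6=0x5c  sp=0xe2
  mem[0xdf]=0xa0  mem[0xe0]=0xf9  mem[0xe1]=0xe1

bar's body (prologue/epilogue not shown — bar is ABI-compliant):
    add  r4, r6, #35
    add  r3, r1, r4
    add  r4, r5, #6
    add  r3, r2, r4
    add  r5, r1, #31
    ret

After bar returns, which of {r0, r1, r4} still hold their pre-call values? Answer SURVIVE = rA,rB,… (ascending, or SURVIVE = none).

SURVIVE = r0,r1

prologue: push r5 → mem[0xe1]=0x5d, sp=0xe1
body[0] add  r4, r6, #35 → r4=0x7f
body[1] add  r3, r1, r4 → r3=0x37
body[2] add  r4, r5, #6 → r4=0x63
body[3] add  r3, r2, r4 → r3=0x01
body[4] add  r5, r1, #31 → r5=0xd7
epilogue: pop r5=0x5d, sp=0xe2
r0: callee-saved, written=False
r1: callee-saved, written=False
r4: caller-saved, written=True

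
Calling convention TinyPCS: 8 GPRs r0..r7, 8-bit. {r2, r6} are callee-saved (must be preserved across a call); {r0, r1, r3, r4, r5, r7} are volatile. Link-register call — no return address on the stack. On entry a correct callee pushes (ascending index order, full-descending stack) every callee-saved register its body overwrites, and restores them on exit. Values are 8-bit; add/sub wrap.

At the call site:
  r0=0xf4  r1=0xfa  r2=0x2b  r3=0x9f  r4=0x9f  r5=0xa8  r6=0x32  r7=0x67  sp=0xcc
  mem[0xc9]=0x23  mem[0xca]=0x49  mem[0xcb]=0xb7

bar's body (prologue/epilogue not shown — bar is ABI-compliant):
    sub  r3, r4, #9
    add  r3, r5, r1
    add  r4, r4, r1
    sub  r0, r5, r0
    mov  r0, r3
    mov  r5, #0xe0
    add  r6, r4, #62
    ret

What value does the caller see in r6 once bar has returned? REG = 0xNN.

REG = 0x32

prologue: push r6 -> mem[0xcb]=0x32, sp=0xcb
body[0] sub  r3, r4, #9 -> r3=0x96
body[1] add  r3, r5, r1 -> r3=0xa2
body[2] add  r4, r4, r1 -> r4=0x99
body[3] sub  r0, r5, r0 -> r0=0xb4
body[4] mov  r0, r3 -> r0=0xa2
body[5] mov  r5, #0xe0 -> r5=0xe0
body[6] add  r6, r4, #62 -> r6=0xd7
epilogue: pop r6=0x32, sp=0xcc
r6 is callee-saved -> restored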